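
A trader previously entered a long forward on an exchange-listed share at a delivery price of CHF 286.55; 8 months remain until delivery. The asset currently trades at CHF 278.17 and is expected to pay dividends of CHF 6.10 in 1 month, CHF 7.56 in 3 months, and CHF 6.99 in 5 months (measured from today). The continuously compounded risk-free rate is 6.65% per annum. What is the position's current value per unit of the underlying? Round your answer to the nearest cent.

PV(remaining dividends) I = 6.10·e^(−0.0665·1/12) + 7.56·e^(−0.0665·3/12) + 6.99·e^(−0.0665·5/12) = 20.3006
Current forward F = (S − I)·e^(rT) = (278.17 − 20.3006)·e^(0.0665·8/12) = 257.8694 × 1.045331 = 269.5589
Value (long) = (F − K)·e^(−rT) = (269.5589 − 286.55) × 0.956635 = -16.2543
Value = -CHF 16.25

-CHF 16.25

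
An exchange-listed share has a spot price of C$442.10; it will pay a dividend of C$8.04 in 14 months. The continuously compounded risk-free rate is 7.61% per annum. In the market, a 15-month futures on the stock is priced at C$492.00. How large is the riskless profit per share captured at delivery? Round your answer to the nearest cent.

PV(dividends) I = 8.04·e^(−0.0761·14/12) = 7.3570
Fair futures F* = (S − I)·e^(rT) = (442.10 − 7.3570)·e^0.095125 = 434.7430 × 1.099796 = 478.1286
Market C$492.00 > fair 478.1286: forward overpriced → cash-and-carry (borrow at r, buy the stock and collect the dividends, short the forward).
Profit at T = |F_mkt − F*| = |492.00 − 478.1286| = C$13.87 per share

C$13.87 per share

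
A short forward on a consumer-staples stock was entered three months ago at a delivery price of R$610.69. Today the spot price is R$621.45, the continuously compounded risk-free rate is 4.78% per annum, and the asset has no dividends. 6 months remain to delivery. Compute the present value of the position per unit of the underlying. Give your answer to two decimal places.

Current fair forward for the remaining 6 months: F = S·e^(r·T), r = 0.0478
F = 621.45 · e^(0.0478 × 6/12) = 621.45 × 1.024188 = 636.4816
Value of long forward = (F − K)·e^(−rT) = (636.4816 − 610.69) · e^(−0.0478·6/12)
= 25.7916 × 0.976383 = 25.18
Short position value = −(long value) = -R$25.18

-R$25.18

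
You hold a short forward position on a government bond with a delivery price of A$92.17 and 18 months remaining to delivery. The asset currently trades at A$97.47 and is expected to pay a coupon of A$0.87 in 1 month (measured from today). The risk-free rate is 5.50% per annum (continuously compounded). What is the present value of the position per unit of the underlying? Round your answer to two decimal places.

PV(remaining coupons) I = 0.87·e^(−0.0550·1/12) = 0.8660
Current forward F = (S − I)·e^(rT) = (97.47 − 0.8660)·e^(0.0550·18/12) = 96.6040 × 1.085999 = 104.9118
Value (long) = (F − K)·e^(−rT) = (104.9118 − 92.17) × 0.920811 = 11.7328
Short position value = −(long value) = -A$11.73

-A$11.73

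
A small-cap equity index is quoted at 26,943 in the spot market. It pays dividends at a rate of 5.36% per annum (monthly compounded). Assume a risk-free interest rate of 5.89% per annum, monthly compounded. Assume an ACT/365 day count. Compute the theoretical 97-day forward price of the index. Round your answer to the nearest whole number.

26,981

F = S · (1+r/12)^(12T) / (1+q/12)^(12T)
= 26943 × 1.015737 / 1.014314 = 26943 × 1.001403
F = 26,981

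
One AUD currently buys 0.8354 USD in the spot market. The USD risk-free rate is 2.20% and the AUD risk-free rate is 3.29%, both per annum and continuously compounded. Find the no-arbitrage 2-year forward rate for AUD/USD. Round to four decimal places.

F = S·e^((r_USD − r_AUD)T) = 0.8354 · e^((0.0220 − 0.0329) × 2)
= 0.8354 · e^-0.021800 = 0.8354 × 0.978436
F = 0.8174 USD per AUD

0.8174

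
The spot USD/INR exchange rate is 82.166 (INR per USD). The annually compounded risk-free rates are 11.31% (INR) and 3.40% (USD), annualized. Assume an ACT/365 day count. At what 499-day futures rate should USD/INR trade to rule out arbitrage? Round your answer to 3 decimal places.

By covered interest parity, F = S · (1+r_INR)^T / (1+r_USD)^T
= 82.166 × 1.157758 / 1.046770 = 82.166 × 1.106029
F = 90.878 INR per USD

90.878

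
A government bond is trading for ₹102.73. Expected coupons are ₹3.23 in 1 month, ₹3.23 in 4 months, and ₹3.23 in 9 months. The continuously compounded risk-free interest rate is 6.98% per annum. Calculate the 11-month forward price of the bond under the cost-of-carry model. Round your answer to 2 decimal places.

PV(coupons) I = 3.23·e^(−0.0698·1/12) + 3.23·e^(−0.0698·4/12) + 3.23·e^(−0.0698·9/12)
I = 3.2113 + 3.1557 + 3.0653 = 9.4323
F = (S − I)·e^(rT) = (102.73 − 9.4323) · e^(0.0698·11/12)
= 93.2977 · e^0.063983 = 93.2977 × 1.066074 = ₹99.46

₹99.46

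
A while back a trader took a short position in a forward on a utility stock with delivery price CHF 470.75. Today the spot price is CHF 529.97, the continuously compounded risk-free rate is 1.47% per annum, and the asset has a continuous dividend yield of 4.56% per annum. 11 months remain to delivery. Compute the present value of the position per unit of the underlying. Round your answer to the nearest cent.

Current fair forward for the remaining 11 months: F = S·e^((r − q)·T), (r − q) = 0.0147 − 0.0456 = -0.0309
F = 529.97 · e^(-0.0309 × 11/12) = 529.97 × 0.972072 = 515.1690
Value of long forward = (F − K)·e^(−rT) = (515.1690 − 470.75) · e^(−0.0147·11/12)
= 44.4190 × 0.986615 = 43.82
Short position value = −(long value) = -CHF 43.82

-CHF 43.82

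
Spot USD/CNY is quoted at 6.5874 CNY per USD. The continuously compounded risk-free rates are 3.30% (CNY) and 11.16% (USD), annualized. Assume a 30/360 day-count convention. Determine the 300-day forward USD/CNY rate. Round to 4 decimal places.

F = S·e^((r_CNY − r_USD)T) = 6.5874 · e^((0.0330 − 0.1116) × 300/360)
= 6.5874 · e^-0.065500 = 6.5874 × 0.936599
F = 6.1698 CNY per USD

6.1698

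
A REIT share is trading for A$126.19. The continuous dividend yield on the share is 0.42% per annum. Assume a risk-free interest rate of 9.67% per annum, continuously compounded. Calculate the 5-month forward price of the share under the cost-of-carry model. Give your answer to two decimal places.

A$131.15

F = S·e^((r − q)T) = 126.19 · e^((0.0967 − 0.0042) × 5/12)
= 126.19 · e^0.038542 = 126.19 × 1.039294
F = A$131.15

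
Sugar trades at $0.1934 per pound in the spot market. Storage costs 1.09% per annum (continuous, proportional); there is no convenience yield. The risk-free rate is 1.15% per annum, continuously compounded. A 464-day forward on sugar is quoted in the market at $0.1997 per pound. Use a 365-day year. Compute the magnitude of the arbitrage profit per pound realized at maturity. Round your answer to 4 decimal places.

Fair forward: F* = S·e^(carry·T), with carry = (r + u) = 0.0115 + 0.0109 = 0.0224
F* = 0.1934 · e^(0.0224 × 464/365) = 0.1934 · e^0.028476 = 0.1934 × 1.028885 = $0.1990
Market $0.1997 > fair $0.1990: forward overpriced → cash-and-carry (buy spot, short the forward).
At maturity, profit = |F_mkt − F*| = |0.1997 − 0.1990| = $0.0007 per pound

$0.0007 per pound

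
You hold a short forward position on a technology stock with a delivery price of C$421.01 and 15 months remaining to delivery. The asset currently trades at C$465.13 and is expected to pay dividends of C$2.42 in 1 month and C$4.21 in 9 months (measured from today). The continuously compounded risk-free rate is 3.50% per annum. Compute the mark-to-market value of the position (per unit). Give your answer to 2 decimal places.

-C$55.63

PV(remaining dividends) I = 2.42·e^(−0.0350·1/12) + 4.21·e^(−0.0350·9/12) = 6.5139
Current forward F = (S − I)·e^(rT) = (465.13 − 6.5139)·e^(0.0350·15/12) = 458.6161 × 1.044721 = 479.1259
Value (long) = (F − K)·e^(−rT) = (479.1259 − 421.01) × 0.957193 = 55.6281
Short position value = −(long value) = -C$55.63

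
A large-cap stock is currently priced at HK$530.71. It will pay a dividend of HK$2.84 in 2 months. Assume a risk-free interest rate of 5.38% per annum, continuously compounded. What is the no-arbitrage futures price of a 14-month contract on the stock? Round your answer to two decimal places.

HK$562.09

PV(dividends) I = 2.84·e^(−0.0538·2/12)
I = 2.8146
F = (S − I)·e^(rT) = (530.71 − 2.8146) · e^(0.0538·14/12)
= 527.8954 · e^0.062767 = 527.8954 × 1.064779 = HK$562.09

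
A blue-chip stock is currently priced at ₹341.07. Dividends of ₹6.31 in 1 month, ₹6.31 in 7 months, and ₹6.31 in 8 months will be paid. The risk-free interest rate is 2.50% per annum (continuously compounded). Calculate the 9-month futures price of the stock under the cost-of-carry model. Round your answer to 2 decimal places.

₹328.45

PV(dividends) I = 6.31·e^(−0.0250·1/12) + 6.31·e^(−0.0250·7/12) + 6.31·e^(−0.0250·8/12)
I = 6.2969 + 6.2186 + 6.2057 = 18.7212
F = (S − I)·e^(rT) = (341.07 − 18.7212) · e^(0.0250·9/12)
= 322.3488 · e^0.018750 = 322.3488 × 1.018927 = ₹328.45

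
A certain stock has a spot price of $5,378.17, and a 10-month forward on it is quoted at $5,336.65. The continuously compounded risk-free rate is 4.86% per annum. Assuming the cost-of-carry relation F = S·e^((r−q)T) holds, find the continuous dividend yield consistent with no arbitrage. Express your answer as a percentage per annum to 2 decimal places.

From F = S·e^((r−q)T): (r − q) = ln(F/S)/T
ln(5336.65/5378.17) = ln(0.992280) = -0.007750
(r − q) = -0.007750 / (10/12) = -0.009300
q = r − ln(F/S)/T = 0.0486 + 0.009300 = 0.057900
q = 5.79%

5.79%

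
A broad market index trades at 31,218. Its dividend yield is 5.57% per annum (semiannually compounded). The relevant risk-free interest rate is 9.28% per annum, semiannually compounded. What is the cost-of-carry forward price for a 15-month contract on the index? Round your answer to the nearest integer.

32,646

F = S · (1+r/2)^(2T) / (1+q/2)^(2T)
= 31218 × 1.120068 / 1.071086 = 31218 × 1.045731
F = 32,646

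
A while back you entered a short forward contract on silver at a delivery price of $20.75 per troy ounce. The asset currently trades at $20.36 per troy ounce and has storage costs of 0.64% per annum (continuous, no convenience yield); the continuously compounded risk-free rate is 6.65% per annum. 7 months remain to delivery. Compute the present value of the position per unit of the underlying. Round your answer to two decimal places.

-$0.48 per troy ounce

Current fair forward for the remaining 7 months: F = S·e^((r + u)·T), (r + u) = 0.0665 + 0.0064 = 0.0729
F = 20.36 · e^(0.0729 × 7/12) = 20.36 × 1.043442 = 21.2445
Value of long forward = (F − K)·e^(−rT) = (21.2445 − 20.75) · e^(−0.0665·7/12)
= 0.4945 × 0.961951 = 0.48
Short position value = −(long value) = -$0.48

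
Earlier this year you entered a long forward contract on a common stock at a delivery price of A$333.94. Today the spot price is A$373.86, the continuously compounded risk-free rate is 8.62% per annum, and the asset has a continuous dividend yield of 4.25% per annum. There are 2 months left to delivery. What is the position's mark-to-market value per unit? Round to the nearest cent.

A$42.04

Current fair forward for the remaining 2 months: F = S·e^((r − q)·T), (r − q) = 0.0862 − 0.0425 = 0.0437
F = 373.86 · e^(0.0437 × 2/12) = 373.86 × 1.007310 = 376.5929
Value of long forward = (F − K)·e^(−rT) = (376.5929 − 333.94) · e^(−0.0862·2/12)
= 42.6529 × 0.985736 = 42.04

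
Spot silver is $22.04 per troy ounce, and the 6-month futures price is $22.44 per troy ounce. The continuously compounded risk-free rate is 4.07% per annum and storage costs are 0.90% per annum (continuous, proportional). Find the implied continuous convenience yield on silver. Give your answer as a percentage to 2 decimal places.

1.37%

F = S·e^((r+u−y)T) ⇒ (r+u−y) = ln(F/S)/T
ln(22.44/22.04) = 0.017986; /T ⇒ 0.035972
y = r + u − ln(F/S)/T = 0.0407 + 0.0090 − 0.035972 = 0.013728
y = 1.37%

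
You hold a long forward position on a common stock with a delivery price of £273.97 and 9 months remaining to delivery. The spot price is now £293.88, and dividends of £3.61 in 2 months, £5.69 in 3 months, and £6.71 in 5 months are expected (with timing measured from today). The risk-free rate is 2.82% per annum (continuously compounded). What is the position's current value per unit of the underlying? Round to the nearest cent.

PV(remaining dividends) I = 3.61·e^(−0.0282·2/12) + 5.69·e^(−0.0282·3/12) + 6.71·e^(−0.0282·5/12) = 15.8747
Current forward F = (S − I)·e^(rT) = (293.88 − 15.8747)·e^(0.0282·9/12) = 278.0053 × 1.021375 = 283.9477
Value (long) = (F − K)·e^(−rT) = (283.9477 − 273.97) × 0.979072 = 9.7689
Value = £9.77

£9.77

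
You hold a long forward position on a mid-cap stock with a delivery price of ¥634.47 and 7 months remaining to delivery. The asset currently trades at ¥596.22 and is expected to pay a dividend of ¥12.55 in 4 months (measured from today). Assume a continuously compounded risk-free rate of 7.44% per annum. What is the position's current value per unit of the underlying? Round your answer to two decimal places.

PV(remaining dividends) I = 12.55·e^(−0.0744·4/12) = 12.2426
Current forward F = (S − I)·e^(rT) = (596.22 − 12.2426)·e^(0.0744·7/12) = 583.9774 × 1.044356 = 609.8803
Value (long) = (F − K)·e^(−rT) = (609.8803 − 634.47) × 0.957528 = -23.5453
Value = -¥23.55

-¥23.55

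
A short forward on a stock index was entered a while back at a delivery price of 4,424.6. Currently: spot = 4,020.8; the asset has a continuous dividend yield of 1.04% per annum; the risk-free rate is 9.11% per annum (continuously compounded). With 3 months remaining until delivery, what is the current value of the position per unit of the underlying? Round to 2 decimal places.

314.61

Current fair forward for the remaining 3 months: F = S·e^((r − q)·T), (r − q) = 0.0911 − 0.0104 = 0.0807
F = 4020.8 · e^(0.0807 × 3/12) = 4020.8 × 1.02037989 = 4102.7435
Value of long forward = (F − K)·e^(−rT) = (4102.7435 − 4424.6) · e^(−0.0911·3/12)
= -321.8565 × 0.97748239 = -314.61
Short position value = −(long value) = 314.61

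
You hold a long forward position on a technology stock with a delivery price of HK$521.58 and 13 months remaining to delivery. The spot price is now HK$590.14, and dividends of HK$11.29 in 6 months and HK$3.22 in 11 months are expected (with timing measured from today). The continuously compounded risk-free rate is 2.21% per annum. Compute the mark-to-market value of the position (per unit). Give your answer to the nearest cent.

HK$66.58

PV(remaining dividends) I = 11.29·e^(−0.0221·6/12) + 3.22·e^(−0.0221·11/12) = 14.3214
Current forward F = (S − I)·e^(rT) = (590.14 − 14.3214)·e^(0.0221·13/12) = 575.8186 × 1.024231 = 589.7713
Value (long) = (F − K)·e^(−rT) = (589.7713 − 521.58) × 0.976343 = 66.5781
Value = HK$66.58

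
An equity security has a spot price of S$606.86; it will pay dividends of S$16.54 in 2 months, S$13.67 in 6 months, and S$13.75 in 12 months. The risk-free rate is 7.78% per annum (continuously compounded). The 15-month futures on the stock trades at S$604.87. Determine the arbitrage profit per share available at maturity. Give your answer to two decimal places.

S$17.47 per share

PV(dividends) I = 16.54·e^(−0.0778·2/12) + 13.67·e^(−0.0778·6/12) + 13.75·e^(−0.0778·12/12) = 42.1962
Fair futures F* = (S − I)·e^(rT) = (606.86 − 42.1962)·e^0.097250 = 564.6638 × 1.102136 = 622.3363
Market S$604.87 < fair 622.3363: forward underpriced → reverse cash-and-carry (short the stock, invest proceeds at r, pay the dividends, go long the forward).
Profit at T = |F_mkt − F*| = |604.87 − 622.3363| = S$17.47 per share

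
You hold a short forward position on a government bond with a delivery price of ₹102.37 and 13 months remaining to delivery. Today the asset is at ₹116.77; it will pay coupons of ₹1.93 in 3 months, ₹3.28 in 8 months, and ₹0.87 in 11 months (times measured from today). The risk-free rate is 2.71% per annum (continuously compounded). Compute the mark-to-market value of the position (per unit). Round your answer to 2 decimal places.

-₹11.37

PV(remaining coupons) I = 1.93·e^(−0.0271·3/12) + 3.28·e^(−0.0271·8/12) + 0.87·e^(−0.0271·11/12) = 5.9869
Current forward F = (S − I)·e^(rT) = (116.77 − 5.9869)·e^(0.0271·13/12) = 110.7831 × 1.029794 = 114.0838
Value (long) = (F − K)·e^(−rT) = (114.0838 − 102.37) × 0.971068 = 11.3749
Short position value = −(long value) = -₹11.37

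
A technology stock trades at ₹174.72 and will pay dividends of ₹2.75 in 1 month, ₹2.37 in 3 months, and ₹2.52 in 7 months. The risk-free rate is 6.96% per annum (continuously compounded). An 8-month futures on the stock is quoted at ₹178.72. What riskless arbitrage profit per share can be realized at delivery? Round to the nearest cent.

PV(dividends) I = 2.75·e^(−0.0696·1/12) + 2.37·e^(−0.0696·3/12) + 2.52·e^(−0.0696·7/12) = 7.4830
Fair futures F* = (S − I)·e^(rT) = (174.72 − 7.4830)·e^0.046400 = 167.2370 × 1.047493 = 175.1796
Market ₹178.72 > fair 175.1796: forward overpriced → cash-and-carry (borrow at r, buy the stock and collect the dividends, short the forward).
Profit at T = |F_mkt − F*| = |178.72 − 175.1796| = ₹3.54 per share

₹3.54 per share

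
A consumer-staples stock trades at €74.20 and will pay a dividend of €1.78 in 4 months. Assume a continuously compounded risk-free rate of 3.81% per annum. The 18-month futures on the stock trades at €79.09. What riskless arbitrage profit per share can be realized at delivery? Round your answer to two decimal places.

€2.39 per share

PV(dividends) I = 1.78·e^(−0.0381·4/12) = 1.7575
Fair futures F* = (S − I)·e^(rT) = (74.20 − 1.7575)·e^0.057150 = 72.4425 × 1.058815 = 76.7032
Market €79.09 > fair 76.7032: forward overpriced → cash-and-carry (borrow at r, buy the stock and collect the dividends, short the forward).
Profit at T = |F_mkt − F*| = |79.09 − 76.7032| = €2.39 per share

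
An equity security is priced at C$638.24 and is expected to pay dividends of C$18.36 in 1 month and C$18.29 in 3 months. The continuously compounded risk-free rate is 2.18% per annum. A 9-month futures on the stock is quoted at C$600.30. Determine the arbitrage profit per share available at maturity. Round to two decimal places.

PV(dividends) I = 18.36·e^(−0.0218·1/12) + 18.29·e^(−0.0218·3/12) = 36.5173
Fair futures F* = (S − I)·e^(rT) = (638.24 − 36.5173)·e^0.016350 = 601.7227 × 1.016484 = 611.6415
Market C$600.30 < fair 611.6415: forward underpriced → reverse cash-and-carry (short the stock, invest proceeds at r, pay the dividends, go long the forward).
Profit at T = |F_mkt − F*| = |600.30 − 611.6415| = C$11.34 per share

C$11.34 per share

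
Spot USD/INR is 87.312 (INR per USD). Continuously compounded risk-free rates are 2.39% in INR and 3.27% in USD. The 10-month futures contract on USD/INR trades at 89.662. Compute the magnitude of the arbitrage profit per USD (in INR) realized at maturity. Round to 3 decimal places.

2.988 per USD (in INR)

Fair futures: F* = S·e^(carry·T), with carry = (r_INR − r_USD) = 0.0239 − 0.0327 = -0.0088
F* = 87.312 · e^(-0.0088 × 10/12) = 87.312 · e^-0.007333 = 87.312 × 0.992694 = 86.6741
Market 89.662 > fair 86.6741: forward overpriced → cash-and-carry (buy spot, short the forward).
At maturity, profit = |F_mkt − F*| = |89.662 − 86.6741| = 2.988 per USD (in INR)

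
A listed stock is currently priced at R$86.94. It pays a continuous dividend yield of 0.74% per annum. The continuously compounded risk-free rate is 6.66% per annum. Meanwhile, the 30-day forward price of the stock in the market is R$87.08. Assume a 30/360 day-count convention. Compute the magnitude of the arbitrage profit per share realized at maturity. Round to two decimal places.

R$0.29 per share

Fair forward: F* = S·e^(carry·T), with carry = (r − q) = 0.0666 − 0.0074 = 0.0592
F* = 86.94 · e^(0.0592 × 30/360) = 86.94 · e^0.004933 = 86.94 × 1.004945 = R$87.3699
Market R$87.08 < fair R$87.3699: forward underpriced → reverse cash-and-carry (short spot, go long the forward).
At maturity, profit = |F_mkt − F*| = |87.08 − 87.3699| = R$0.29 per share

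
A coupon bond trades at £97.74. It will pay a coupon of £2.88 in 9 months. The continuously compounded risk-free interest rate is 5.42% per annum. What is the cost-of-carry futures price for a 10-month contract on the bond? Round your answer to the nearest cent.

PV(coupons) I = 2.88·e^(−0.0542·9/12)
I = 2.7653
F = (S − I)·e^(rT) = (97.74 − 2.7653) · e^(0.0542·10/12)
= 94.9747 · e^0.045167 = 94.9747 × 1.046203 = £99.36

£99.36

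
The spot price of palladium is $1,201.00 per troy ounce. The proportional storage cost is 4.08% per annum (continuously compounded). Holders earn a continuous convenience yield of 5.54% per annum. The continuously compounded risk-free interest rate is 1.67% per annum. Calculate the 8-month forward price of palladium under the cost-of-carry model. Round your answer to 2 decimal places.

$1,202.68 per troy ounce

Net carry = r + u − y = 0.0167 + 0.0408 − 0.0554 = 0.0021
F = S·e^((r+u−y)T) = 1201.00 · e^(0.0021 × 8/12) = 1201.00 · e^0.00140000
= 1201.00 × 1.00140098 = $1,202.68 per troy ounce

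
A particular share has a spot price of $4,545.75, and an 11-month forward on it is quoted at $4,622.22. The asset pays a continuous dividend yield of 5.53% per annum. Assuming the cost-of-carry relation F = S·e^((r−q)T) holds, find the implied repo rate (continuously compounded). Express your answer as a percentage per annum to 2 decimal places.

From F = S·e^((r−q)T): (r − q) = ln(F/S)/T
ln(4622.22/4545.75) = ln(1.016822) = 0.016682
(r − q) = 0.016682 / (11/12) = 0.018199
r = ln(F/S)/T + q = 0.018199 + 0.0553 = 0.073499
r = 7.35%

7.35%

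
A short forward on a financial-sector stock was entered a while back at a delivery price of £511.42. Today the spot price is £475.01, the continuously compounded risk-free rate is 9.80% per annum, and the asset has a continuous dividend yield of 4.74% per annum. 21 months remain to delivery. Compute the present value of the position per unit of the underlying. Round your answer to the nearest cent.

Current fair forward for the remaining 21 months: F = S·e^((r − q)·T), (r − q) = 0.0980 − 0.0474 = 0.0506
F = 475.01 · e^(0.0506 × 21/12) = 475.01 × 1.092589 = 518.9907
Value of long forward = (F − K)·e^(−rT) = (518.9907 − 511.42) · e^(−0.0980·21/12)
= 7.5707 × 0.842400 = 6.38
Short position value = −(long value) = -£6.38

-£6.38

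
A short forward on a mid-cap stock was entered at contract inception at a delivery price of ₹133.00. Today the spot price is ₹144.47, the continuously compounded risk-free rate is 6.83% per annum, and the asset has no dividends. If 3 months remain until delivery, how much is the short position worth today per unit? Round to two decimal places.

Current fair forward for the remaining 3 months: F = S·e^(r·T), r = 0.0683
F = 144.47 · e^(0.0683 × 3/12) = 144.47 × 1.017222 = 146.9581
Value of long forward = (F − K)·e^(−rT) = (146.9581 − 133.00) · e^(−0.0683·3/12)
= 13.9581 × 0.983070 = 13.72
Short position value = −(long value) = -₹13.72

-₹13.72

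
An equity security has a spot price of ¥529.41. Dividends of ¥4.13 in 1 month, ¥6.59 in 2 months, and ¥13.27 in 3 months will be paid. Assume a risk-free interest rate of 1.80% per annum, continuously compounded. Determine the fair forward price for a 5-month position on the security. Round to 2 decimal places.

PV(dividends) I = 4.13·e^(−0.0180·1/12) + 6.59·e^(−0.0180·2/12) + 13.27·e^(−0.0180·3/12)
I = 4.1238 + 6.5703 + 13.2104 = 23.9045
F = (S − I)·e^(rT) = (529.41 − 23.9045) · e^(0.0180·5/12)
= 505.5055 · e^0.007500 = 505.5055 × 1.007528 = ¥509.31

¥509.31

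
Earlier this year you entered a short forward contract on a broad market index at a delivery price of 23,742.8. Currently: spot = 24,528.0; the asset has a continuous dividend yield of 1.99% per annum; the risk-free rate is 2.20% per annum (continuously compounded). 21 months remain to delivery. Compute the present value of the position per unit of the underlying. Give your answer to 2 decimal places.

Current fair forward for the remaining 21 months: F = S·e^((r − q)·T), (r − q) = 0.0220 − 0.0199 = 0.0021
F = 24528.0 · e^(0.0021 × 21/12) = 24528.0 × 1.00368176 = 24618.3062
Value of long forward = (F − K)·e^(−rT) = (24618.3062 − 23742.8) · e^(−0.0220·21/12)
= 875.5062 × 0.96223170 = 842.44
Short position value = −(long value) = -842.44

-842.44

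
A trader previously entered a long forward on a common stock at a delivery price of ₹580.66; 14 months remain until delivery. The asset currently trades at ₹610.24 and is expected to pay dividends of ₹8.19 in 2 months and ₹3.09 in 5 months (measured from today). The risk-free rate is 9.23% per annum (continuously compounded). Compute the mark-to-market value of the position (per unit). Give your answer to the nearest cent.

₹77.82

PV(remaining dividends) I = 8.19·e^(−0.0923·2/12) + 3.09·e^(−0.0923·5/12) = 11.0384
Current forward F = (S − I)·e^(rT) = (610.24 − 11.0384)·e^(0.0923·14/12) = 599.2016 × 1.113695 = 667.3278
Value (long) = (F − K)·e^(−rT) = (667.3278 − 580.66) × 0.897912 = 77.8201
Value = ₹77.82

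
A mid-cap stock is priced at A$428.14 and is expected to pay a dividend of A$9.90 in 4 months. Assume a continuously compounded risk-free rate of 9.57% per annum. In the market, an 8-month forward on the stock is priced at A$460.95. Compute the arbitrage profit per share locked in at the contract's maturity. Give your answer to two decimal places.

PV(dividends) I = 9.90·e^(−0.0957·4/12) = 9.5892
Fair forward F* = (S − I)·e^(rT) = (428.14 − 9.5892)·e^0.063800 = 418.5508 × 1.065879 = 446.1245
Market A$460.95 > fair 446.1245: forward overpriced → cash-and-carry (borrow at r, buy the stock and collect the dividends, short the forward).
Profit at T = |F_mkt − F*| = |460.95 − 446.1245| = A$14.83 per share

A$14.83 per share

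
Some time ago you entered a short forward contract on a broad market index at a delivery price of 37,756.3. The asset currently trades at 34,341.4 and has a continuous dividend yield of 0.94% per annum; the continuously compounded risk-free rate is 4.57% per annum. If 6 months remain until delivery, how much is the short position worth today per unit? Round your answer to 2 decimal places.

Current fair forward for the remaining 6 months: F = S·e^((r − q)·T), (r − q) = 0.0457 − 0.0094 = 0.0363
F = 34341.4 · e^(0.0363 × 6/12) = 34341.4 × 1.01831571 = 34970.3871
Value of long forward = (F − K)·e^(−rT) = (34970.3871 − 37756.3) · e^(−0.0457·6/12)
= -2785.9129 × 0.97740908 = -2722.98
Short position value = −(long value) = 2722.98

2722.98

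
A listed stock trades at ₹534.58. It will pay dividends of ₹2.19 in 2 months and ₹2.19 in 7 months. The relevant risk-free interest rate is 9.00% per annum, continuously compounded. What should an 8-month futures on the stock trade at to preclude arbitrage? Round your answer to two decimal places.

₹563.14

PV(dividends) I = 2.19·e^(−0.0900·2/12) + 2.19·e^(−0.0900·7/12)
I = 2.1574 + 2.0780 = 4.2354
F = (S − I)·e^(rT) = (534.58 − 4.2354) · e^(0.0900·8/12)
= 530.3446 · e^0.060000 = 530.3446 × 1.061837 = ₹563.14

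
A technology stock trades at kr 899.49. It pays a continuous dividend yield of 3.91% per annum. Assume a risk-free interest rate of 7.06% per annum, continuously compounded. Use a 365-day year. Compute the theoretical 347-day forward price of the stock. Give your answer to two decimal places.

kr 926.83

F = S·e^((r − q)T) = 899.49 · e^((0.0706 − 0.0391) × 347/365)
= 899.49 · e^0.029947 = 899.49 × 1.030400
F = kr 926.83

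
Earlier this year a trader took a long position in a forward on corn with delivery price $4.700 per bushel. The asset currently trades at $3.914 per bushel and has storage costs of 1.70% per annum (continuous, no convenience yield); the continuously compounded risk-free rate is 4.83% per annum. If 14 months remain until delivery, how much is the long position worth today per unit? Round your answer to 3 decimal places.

-$0.450 per bushel

Current fair forward for the remaining 14 months: F = S·e^((r + u)·T), (r + u) = 0.0483 + 0.0170 = 0.0653
F = 3.914 · e^(0.0653 × 14/12) = 3.914 × 1.079160 = 4.2238
Value of long forward = (F − K)·e^(−rT) = (4.2238 − 4.700) · e^(−0.0483·14/12)
= -0.4762 × 0.945208 = -0.450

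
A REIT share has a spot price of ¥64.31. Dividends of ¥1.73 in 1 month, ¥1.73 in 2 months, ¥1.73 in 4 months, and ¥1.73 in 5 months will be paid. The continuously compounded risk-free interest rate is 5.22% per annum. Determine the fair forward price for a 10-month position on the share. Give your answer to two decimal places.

¥60.04

PV(dividends) I = 1.73·e^(−0.0522·1/12) + 1.73·e^(−0.0522·2/12) + 1.73·e^(−0.0522·4/12) + 1.73·e^(−0.0522·5/12)
I = 1.7225 + 1.7150 + 1.7002 + 1.6928 = 6.8305
F = (S − I)·e^(rT) = (64.31 − 6.8305) · e^(0.0522·10/12)
= 57.4795 · e^0.043500 = 57.4795 × 1.044460 = ¥60.04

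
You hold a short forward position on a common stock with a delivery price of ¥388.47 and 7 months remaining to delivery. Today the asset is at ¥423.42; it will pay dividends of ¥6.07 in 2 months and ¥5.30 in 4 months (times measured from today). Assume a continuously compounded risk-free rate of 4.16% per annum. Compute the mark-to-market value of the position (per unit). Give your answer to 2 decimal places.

PV(remaining dividends) I = 6.07·e^(−0.0416·2/12) + 5.30·e^(−0.0416·4/12) = 11.2551
Current forward F = (S − I)·e^(rT) = (423.42 − 11.2551)·e^(0.0416·7/12) = 412.1649 × 1.024563 = 422.2889
Value (long) = (F − K)·e^(−rT) = (422.2889 − 388.47) × 0.976025 = 33.0081
Short position value = −(long value) = -¥33.01

-¥33.01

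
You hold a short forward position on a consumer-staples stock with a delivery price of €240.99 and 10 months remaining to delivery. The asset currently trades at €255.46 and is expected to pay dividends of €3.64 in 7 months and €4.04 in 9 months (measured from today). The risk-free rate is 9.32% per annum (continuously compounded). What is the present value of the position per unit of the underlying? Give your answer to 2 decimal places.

-€25.26

PV(remaining dividends) I = 3.64·e^(−0.0932·7/12) + 4.04·e^(−0.0932·9/12) = 7.2146
Current forward F = (S − I)·e^(rT) = (255.46 − 7.2146)·e^(0.0932·10/12) = 248.2454 × 1.080762 = 268.2942
Value (long) = (F − K)·e^(−rT) = (268.2942 − 240.99) × 0.925273 = 25.2638
Short position value = −(long value) = -€25.26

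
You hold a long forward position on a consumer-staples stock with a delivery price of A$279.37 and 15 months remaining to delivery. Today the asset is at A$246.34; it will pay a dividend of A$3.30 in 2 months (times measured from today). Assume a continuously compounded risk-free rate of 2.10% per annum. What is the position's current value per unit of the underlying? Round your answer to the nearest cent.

-A$29.08

PV(remaining dividends) I = 3.30·e^(−0.0210·2/12) = 3.2885
Current forward F = (S − I)·e^(rT) = (246.34 − 3.2885)·e^(0.0210·15/12) = 243.0515 × 1.026598 = 249.5162
Value (long) = (F − K)·e^(−rT) = (249.5162 − 279.37) × 0.974092 = -29.0803
Value = -A$29.08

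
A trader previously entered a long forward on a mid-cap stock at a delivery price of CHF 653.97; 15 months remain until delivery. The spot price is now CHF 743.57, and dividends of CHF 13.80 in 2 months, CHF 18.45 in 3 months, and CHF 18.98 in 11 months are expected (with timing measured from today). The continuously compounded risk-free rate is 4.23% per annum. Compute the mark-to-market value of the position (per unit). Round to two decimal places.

PV(remaining dividends) I = 13.80·e^(−0.0423·2/12) + 18.45·e^(−0.0423·3/12) + 18.98·e^(−0.0423·11/12) = 50.2171
Current forward F = (S − I)·e^(rT) = (743.57 − 50.2171)·e^(0.0423·15/12) = 693.3529 × 1.054298 = 731.0006
Value (long) = (F − K)·e^(−rT) = (731.0006 − 653.97) × 0.948499 = 73.0634
Value = CHF 73.06

CHF 73.06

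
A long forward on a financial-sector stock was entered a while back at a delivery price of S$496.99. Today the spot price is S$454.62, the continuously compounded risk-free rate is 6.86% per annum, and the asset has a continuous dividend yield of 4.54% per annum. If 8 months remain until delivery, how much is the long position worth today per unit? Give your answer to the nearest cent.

-S$33.71

Current fair forward for the remaining 8 months: F = S·e^((r − q)·T), (r − q) = 0.0686 − 0.0454 = 0.0232
F = 454.62 · e^(0.0232 × 8/12) = 454.62 × 1.015587 = 461.7062
Value of long forward = (F − K)·e^(−rT) = (461.7062 − 496.99) · e^(−0.0686·8/12)
= -35.2838 × 0.955297 = -33.71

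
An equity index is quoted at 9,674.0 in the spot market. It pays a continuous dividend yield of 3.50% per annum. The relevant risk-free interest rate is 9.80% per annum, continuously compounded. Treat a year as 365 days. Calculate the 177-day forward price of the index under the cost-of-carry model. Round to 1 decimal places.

9,974.1

F = S·e^((r − q)T) = 9674.0 · e^((0.0980 − 0.0350) × 177/365)
= 9674.0 · e^0.030551 = 9674.0 × 1.031022
F = 9,974.1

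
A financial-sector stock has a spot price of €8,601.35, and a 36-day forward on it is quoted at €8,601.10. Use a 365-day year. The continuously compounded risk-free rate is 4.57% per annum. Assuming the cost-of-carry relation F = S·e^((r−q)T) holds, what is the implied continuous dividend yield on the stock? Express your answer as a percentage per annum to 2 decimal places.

4.60%

From F = S·e^((r−q)T): (r − q) = ln(F/S)/T
ln(8601.10/8601.35) = ln(0.999971) = -0.000029
(r − q) = -0.000029 / (36/365) = -0.000294
q = r − ln(F/S)/T = 0.0457 + 0.000294 = 0.045994
q = 4.60%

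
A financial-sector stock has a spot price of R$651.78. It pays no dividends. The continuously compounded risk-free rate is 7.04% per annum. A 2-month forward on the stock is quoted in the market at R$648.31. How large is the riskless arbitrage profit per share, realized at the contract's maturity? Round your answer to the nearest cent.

R$11.16 per share

Fair forward: F* = S·e^(carry·T), with carry = r = 0.0704
F* = 651.78 · e^(0.0704 × 2/12) = 651.78 · e^0.011733 = 651.78 × 1.011802 = R$659.4723
Market R$648.31 < fair R$659.4723: forward underpriced → reverse cash-and-carry (short spot, go long the forward).
At maturity, profit = |F_mkt − F*| = |648.31 − 659.4723| = R$11.16 per share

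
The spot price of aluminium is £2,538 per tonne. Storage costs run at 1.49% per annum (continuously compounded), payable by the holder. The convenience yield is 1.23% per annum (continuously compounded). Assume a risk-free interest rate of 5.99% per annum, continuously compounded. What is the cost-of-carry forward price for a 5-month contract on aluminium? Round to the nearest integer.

Net carry = r + u − y = 0.0599 + 0.0149 − 0.0123 = 0.0625
F = S·e^((r+u−y)T) = 2538 · e^(0.0625 × 5/12) = 2538 · e^0.026042
= 2538 × 1.026384 = £2,605 per tonne

£2,605 per tonne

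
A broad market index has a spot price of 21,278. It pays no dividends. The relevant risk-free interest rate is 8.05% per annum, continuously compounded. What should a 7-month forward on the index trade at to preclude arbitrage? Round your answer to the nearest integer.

22,301

F = S·e^(rT) = 21278 · e^(0.0805 × 7/12)
= 21278 · e^0.046958 = 21278 × 1.048078
F = 22,301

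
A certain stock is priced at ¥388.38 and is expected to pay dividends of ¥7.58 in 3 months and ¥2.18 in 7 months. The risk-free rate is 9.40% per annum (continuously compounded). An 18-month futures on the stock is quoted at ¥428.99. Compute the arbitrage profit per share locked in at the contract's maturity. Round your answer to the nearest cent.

¥7.30 per share

PV(dividends) I = 7.58·e^(−0.0940·3/12) + 2.18·e^(−0.0940·7/12) = 9.4676
Fair futures F* = (S − I)·e^(rT) = (388.38 − 9.4676)·e^0.141000 = 378.9124 × 1.151425 = 436.2892
Market ¥428.99 < fair 436.2892: forward underpriced → reverse cash-and-carry (short the stock, invest proceeds at r, pay the dividends, go long the forward).
Profit at T = |F_mkt − F*| = |428.99 − 436.2892| = ¥7.30 per share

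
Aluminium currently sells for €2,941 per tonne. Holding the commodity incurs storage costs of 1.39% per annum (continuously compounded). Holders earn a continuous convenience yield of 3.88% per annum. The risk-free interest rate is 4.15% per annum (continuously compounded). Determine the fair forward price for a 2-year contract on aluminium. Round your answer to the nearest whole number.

Net carry = r + u − y = 0.0415 + 0.0139 − 0.0388 = 0.0166
F = S·e^((r+u−y)T) = 2941 · e^(0.0166 × 2) = 2941 · e^0.033200
= 2941 × 1.033757 = €3,040 per tonne

€3,040 per tonne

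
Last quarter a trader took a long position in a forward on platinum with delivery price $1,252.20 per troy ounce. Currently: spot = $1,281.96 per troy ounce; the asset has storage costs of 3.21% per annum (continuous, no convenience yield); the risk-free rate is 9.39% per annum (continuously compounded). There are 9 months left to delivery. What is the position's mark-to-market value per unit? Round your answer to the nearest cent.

Current fair forward for the remaining 9 months: F = S·e^((r + u)·T), (r + u) = 0.0939 + 0.0321 = 0.1260
F = 1281.96 · e^(0.1260 × 9/12) = 1281.96 × 1.09910916 = 1409.0140
Value of long forward = (F − K)·e^(−rT) = (1409.0140 − 1252.20) · e^(−0.0939·9/12)
= 156.8140 × 0.93199764 = 146.15

$146.15 per troy ounce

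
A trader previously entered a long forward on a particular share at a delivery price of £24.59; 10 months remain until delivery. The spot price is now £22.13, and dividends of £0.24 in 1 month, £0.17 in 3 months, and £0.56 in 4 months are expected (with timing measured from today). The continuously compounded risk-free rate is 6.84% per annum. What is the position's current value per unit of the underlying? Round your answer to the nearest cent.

-£2.05

PV(remaining dividends) I = 0.24·e^(−0.0684·1/12) + 0.17·e^(−0.0684·3/12) + 0.56·e^(−0.0684·4/12) = 0.9531
Current forward F = (S − I)·e^(rT) = (22.13 − 0.9531)·e^(0.0684·10/12) = 21.1769 × 1.058656 = 22.4191
Value (long) = (F − K)·e^(−rT) = (22.4191 − 24.59) × 0.944594 = -2.0506
Value = -£2.05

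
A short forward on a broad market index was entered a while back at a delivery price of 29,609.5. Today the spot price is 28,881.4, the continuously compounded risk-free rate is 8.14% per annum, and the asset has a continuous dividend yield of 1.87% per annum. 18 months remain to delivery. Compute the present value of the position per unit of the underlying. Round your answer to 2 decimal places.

-1876.35

Current fair forward for the remaining 18 months: F = S·e^((r − q)·T), (r − q) = 0.0814 − 0.0187 = 0.0627
F = 28881.4 · e^(0.0627 × 18/12) = 28881.4 × 1.09861468 = 31729.5300
Value of long forward = (F − K)·e^(−rT) = (31729.5300 − 29609.5) · e^(−0.0814·18/12)
= 2120.0300 × 0.88505986 = 1876.35
Short position value = −(long value) = -1876.35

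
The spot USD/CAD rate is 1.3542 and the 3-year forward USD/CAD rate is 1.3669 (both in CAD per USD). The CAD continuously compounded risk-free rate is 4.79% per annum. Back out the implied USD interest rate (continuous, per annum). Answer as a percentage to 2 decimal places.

4.48%

F = S·e^((r_CAD − r_USD)T) ⇒ r_USD = r_CAD − ln(F/S)/T
ln(1.3669/1.3542) = 0.009335; /(3) = 0.003112
r_USD = 0.0479 − 0.003112 = 0.044788
r_USD = 4.48%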